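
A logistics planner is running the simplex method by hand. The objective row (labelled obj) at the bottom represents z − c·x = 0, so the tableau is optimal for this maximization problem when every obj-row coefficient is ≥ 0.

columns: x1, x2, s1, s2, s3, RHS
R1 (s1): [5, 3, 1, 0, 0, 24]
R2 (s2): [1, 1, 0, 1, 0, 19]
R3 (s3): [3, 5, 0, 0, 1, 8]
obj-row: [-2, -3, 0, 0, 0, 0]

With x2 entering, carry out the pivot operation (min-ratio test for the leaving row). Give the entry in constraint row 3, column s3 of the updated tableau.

Ratio test on column x2 — row 1: 24/3 = 8; row 2: 19/1 = 19; row 3: 8/5 = 8/5. Minimum is 8/5 at row 3 (s3 leaves); pivot element 5.
Divide row 3 by 5; eliminate column x2 from the other rows.
In the new row 3, the s3 entry is the old entry divided by the pivot: 1/5 = 1/5.

1/5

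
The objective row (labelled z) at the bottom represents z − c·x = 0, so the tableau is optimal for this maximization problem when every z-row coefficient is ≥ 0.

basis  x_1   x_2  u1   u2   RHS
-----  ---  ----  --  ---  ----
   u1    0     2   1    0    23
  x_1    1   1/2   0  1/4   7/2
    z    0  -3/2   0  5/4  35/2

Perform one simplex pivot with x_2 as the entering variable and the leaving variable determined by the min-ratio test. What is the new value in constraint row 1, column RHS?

9

Ratio test on column x_2 — row 1: 23/2 = 23/2; row 2: (7/2)/(1/2) = 7. Minimum is 7 at row 2 (x_1 leaves); pivot element 1/2.
Divide row 2 by 1/2; eliminate column x_2 from the other rows.
Row 1 update in column RHS: 23 − 2·7 = 9.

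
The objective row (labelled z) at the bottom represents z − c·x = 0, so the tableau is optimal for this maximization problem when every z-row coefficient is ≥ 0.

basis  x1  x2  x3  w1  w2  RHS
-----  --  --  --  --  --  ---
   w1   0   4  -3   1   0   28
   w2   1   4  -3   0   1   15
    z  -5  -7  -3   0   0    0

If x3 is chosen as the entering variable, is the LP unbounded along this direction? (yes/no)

yes

Every constraint-row entry in column x3 is ≤ 0, so increasing x3 is unbounded.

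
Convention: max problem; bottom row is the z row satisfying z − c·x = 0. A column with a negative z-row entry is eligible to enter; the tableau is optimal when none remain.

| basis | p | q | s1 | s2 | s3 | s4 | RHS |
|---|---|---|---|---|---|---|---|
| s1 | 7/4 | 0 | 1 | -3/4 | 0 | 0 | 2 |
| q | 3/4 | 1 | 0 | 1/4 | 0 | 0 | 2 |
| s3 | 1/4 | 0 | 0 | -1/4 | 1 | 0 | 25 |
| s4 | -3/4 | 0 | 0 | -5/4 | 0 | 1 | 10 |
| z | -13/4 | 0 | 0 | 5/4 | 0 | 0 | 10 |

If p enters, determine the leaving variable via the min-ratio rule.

s1

Column p entries and ratios — s1: 2/(7/4) = 8/7; q: 2/(3/4) = 8/3; s3: 25/(1/4) = 100; s4: -3/4 ≤ 0, skip.
Smallest ratio is 8/7 in the row of s1, so s1 leaves.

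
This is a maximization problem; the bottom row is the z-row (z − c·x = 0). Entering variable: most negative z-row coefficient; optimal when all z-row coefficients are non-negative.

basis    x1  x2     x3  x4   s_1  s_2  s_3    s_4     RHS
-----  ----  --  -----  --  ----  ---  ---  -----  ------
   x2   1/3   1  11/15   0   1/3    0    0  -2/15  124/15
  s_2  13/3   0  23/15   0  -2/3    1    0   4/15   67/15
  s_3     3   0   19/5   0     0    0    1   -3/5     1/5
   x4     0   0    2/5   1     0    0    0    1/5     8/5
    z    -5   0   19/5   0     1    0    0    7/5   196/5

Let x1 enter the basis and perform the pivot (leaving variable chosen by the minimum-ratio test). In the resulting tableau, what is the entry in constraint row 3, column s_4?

-1/5

Ratio test on column x1 — row 1: (124/15)/(1/3) = 124/5; row 2: (67/15)/(13/3) = 67/65; row 3: (1/5)/3 = 1/15; row 4: entry 0 ≤ 0. Minimum is 1/15 at row 3 (s_3 leaves); pivot element 3.
Divide row 3 by 3; eliminate column x1 from the other rows.
In the new row 3, the s_4 entry is the old entry divided by the pivot: (-3/5)/3 = -1/5.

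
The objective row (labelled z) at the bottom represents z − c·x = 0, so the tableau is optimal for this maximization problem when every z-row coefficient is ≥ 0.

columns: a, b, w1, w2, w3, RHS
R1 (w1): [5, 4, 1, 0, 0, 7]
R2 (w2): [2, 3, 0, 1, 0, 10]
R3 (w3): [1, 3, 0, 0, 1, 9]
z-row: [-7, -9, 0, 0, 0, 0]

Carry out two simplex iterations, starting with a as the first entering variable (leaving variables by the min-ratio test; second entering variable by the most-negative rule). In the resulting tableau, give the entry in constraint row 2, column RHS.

Ratio test on column a — row 1: 7/5 = 7/5; row 2: 10/2 = 5; row 3: 9/1 = 9. Minimum is 7/5 at row 1 (w1 leaves); pivot element 5.
Divide row 1 by 5; eliminate column a from the other rows.
Second iteration: most negative z-row entry is -17/5 in column b, so b enters.
Ratio test on column b — row 1: (7/5)/(4/5) = 7/4; row 2: (36/5)/(7/5) = 36/7; row 3: (38/5)/(11/5) = 38/11. Minimum is 7/4 at row 1 (a leaves); pivot element 4/5.
Divide row 1 by 4/5; eliminate column b from the other rows.
After both pivots, the entry at constraint row 2, column RHS is 19/4.

19/4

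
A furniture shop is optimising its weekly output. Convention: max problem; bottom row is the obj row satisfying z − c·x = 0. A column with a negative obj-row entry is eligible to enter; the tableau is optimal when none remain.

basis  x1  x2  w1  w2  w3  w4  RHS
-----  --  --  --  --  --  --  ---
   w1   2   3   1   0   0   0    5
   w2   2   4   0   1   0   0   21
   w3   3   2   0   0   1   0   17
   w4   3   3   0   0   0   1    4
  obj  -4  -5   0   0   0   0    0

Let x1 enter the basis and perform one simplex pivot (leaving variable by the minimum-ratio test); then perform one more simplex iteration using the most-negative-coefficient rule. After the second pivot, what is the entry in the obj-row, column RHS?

Ratio test on column x1 — row 1: 5/2 = 5/2; row 2: 21/2 = 21/2; row 3: 17/3 = 17/3; row 4: 4/3 = 4/3. Minimum is 4/3 at row 4 (w4 leaves); pivot element 3.
Divide row 4 by 3; eliminate column x1 from the other rows.
Second iteration: most negative obj-row entry is -1 in column x2, so x2 enters.
Ratio test on column x2 — row 1: (7/3)/1 = 7/3; row 2: (55/3)/2 = 55/6; row 3: entry -1 ≤ 0; row 4: (4/3)/1 = 4/3. Minimum is 4/3 at row 4 (x1 leaves); pivot element 1.
Divide row 4 by 1; eliminate column x2 from the other rows.
After both pivots, the entry at the obj-row, column RHS is 20/3.

20/3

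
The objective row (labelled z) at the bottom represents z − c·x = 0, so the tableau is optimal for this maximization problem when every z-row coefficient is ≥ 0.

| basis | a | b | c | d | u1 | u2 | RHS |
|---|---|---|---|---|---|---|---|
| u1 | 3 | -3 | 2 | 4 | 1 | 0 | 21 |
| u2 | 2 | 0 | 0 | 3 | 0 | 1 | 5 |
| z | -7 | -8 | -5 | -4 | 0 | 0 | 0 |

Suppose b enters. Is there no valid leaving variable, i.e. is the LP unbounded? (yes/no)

Every constraint-row entry in column b is ≤ 0, so increasing b is unbounded.

yes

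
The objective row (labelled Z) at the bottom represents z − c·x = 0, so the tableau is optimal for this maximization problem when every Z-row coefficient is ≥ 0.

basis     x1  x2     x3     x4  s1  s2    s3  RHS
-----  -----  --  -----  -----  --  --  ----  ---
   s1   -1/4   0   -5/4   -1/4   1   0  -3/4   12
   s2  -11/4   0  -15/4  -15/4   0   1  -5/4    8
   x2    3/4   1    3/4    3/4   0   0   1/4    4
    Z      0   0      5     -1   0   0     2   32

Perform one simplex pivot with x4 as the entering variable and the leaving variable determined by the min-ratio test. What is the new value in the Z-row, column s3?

Ratio test on column x4 — row 1: entry -1/4 ≤ 0; row 2: entry -15/4 ≤ 0; row 3: 4/(3/4) = 16/3. Minimum is 16/3 at row 3 (x2 leaves); pivot element 3/4.
Divide row 3 by 3/4; eliminate column x4 from the other rows.
Z-row update in column s3: 2 − (-1)·(1/3) = 7/3.

7/3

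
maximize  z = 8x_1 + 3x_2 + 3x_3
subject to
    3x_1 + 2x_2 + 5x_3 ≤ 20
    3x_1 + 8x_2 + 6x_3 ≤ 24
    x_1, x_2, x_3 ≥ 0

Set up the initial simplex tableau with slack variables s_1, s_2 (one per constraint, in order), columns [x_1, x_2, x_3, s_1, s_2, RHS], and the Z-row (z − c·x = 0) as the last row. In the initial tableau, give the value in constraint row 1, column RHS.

20

The RHS of constraint 1 is b_1 = 20.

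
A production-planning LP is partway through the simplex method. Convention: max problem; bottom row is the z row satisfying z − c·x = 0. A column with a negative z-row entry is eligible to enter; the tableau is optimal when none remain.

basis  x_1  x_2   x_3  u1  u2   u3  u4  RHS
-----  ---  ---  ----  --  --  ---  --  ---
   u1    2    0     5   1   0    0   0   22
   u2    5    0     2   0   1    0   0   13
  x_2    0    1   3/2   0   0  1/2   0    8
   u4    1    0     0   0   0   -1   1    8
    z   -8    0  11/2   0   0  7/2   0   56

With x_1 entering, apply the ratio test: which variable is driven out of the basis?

Column x_1 entries and ratios — u1: 22/2 = 11; u2: 13/5 = 13/5; x_2: 0 ≤ 0, skip; u4: 8/1 = 8.
Smallest ratio is 13/5 in the row of u2, so u2 leaves.

u2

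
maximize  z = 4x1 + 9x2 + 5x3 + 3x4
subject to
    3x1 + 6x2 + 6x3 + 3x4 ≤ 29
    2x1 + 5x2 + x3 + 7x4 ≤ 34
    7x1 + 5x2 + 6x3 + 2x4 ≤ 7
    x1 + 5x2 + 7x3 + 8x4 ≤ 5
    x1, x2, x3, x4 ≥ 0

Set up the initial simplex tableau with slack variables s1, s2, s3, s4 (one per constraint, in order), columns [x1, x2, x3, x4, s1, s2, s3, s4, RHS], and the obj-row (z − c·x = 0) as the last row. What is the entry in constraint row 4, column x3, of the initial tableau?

Constraint 4 has coefficient 7 on x3.

7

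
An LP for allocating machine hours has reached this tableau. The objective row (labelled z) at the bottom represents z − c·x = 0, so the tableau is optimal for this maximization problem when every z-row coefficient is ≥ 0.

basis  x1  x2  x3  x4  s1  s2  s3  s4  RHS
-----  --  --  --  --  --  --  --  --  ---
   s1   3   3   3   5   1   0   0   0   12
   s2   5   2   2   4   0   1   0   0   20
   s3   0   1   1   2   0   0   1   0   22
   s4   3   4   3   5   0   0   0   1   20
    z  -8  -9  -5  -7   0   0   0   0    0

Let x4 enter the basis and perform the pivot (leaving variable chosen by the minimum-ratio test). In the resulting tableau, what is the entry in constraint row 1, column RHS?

12/5

Ratio test on column x4 — row 1: 12/5 = 12/5; row 2: 20/4 = 5; row 3: 22/2 = 11; row 4: 20/5 = 4. Minimum is 12/5 at row 1 (s1 leaves); pivot element 5.
Divide row 1 by 5; eliminate column x4 from the other rows.
In the new row 1, the RHS entry is the old entry divided by the pivot: 12/5 = 12/5.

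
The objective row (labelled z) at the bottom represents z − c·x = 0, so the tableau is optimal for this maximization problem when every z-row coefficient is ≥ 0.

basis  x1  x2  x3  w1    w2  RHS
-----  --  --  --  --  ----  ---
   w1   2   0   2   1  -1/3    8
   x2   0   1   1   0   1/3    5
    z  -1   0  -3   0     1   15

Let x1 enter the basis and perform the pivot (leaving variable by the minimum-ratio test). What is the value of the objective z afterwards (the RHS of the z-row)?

Ratio test on column x1 — row 1: 8/2 = 4; row 2: entry 0 ≤ 0. Minimum is 4 at row 1 (w1 leaves); pivot element 2.
Pivot on row 1; the z-row RHS becomes 15 − (-1)·4 = 19.

19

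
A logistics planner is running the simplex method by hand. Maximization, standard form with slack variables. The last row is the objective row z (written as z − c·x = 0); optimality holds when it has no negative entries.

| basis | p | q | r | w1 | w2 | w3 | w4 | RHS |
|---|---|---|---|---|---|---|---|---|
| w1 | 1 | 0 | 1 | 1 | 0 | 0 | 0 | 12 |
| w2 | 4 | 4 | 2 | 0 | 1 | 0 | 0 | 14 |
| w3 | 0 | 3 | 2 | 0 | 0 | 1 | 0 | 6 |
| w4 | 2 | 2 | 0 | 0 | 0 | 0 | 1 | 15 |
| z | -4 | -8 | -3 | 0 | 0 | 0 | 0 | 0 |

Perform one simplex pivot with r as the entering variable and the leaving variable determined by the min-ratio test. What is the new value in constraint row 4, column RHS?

Ratio test on column r — row 1: 12/1 = 12; row 2: 14/2 = 7; row 3: 6/2 = 3; row 4: entry 0 ≤ 0. Minimum is 3 at row 3 (w3 leaves); pivot element 2.
Divide row 3 by 2; eliminate column r from the other rows.
Row 4 update in column RHS: 15 − 0·3 = 15.

15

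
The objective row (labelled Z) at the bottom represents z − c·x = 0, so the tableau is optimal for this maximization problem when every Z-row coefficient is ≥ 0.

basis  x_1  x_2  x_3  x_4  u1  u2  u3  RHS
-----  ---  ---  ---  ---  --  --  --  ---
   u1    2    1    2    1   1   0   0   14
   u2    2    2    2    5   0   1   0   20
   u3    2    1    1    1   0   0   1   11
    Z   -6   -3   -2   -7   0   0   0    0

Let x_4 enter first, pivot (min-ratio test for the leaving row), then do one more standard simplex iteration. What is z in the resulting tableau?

Ratio test on column x_4 — row 1: 14/1 = 14; row 2: 20/5 = 4; row 3: 11/1 = 11. Minimum is 4 at row 2 (u2 leaves); pivot element 5.
Pivot on row 2; the Z-row RHS becomes 0 − (-7)·4 = 28.
Next entering variable (most negative Z-row entry -16/5): x_1.
Ratio test on column x_1 — row 1: 10/(8/5) = 25/4; row 2: 4/(2/5) = 10; row 3: 7/(8/5) = 35/8. Minimum is 35/8 at row 3 (u3 leaves); pivot element 8/5.
After the second pivot the Z-row RHS is 28 − (-16/5)·(35/8) = 42.

42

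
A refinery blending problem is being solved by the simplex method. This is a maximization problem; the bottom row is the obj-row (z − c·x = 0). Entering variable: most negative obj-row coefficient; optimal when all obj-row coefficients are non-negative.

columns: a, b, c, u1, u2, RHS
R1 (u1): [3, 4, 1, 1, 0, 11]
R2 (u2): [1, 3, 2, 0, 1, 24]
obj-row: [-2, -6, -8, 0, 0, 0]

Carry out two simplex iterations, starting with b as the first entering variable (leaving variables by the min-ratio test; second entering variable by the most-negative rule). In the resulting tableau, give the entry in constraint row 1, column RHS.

Ratio test on column b — row 1: 11/4 = 11/4; row 2: 24/3 = 8. Minimum is 11/4 at row 1 (u1 leaves); pivot element 4.
Divide row 1 by 4; eliminate column b from the other rows.
Second iteration: most negative obj-row entry is -13/2 in column c, so c enters.
Ratio test on column c — row 1: (11/4)/(1/4) = 11; row 2: (63/4)/(5/4) = 63/5. Minimum is 11 at row 1 (b leaves); pivot element 1/4.
Divide row 1 by 1/4; eliminate column c from the other rows.
After both pivots, the entry at constraint row 1, column RHS is 11.

11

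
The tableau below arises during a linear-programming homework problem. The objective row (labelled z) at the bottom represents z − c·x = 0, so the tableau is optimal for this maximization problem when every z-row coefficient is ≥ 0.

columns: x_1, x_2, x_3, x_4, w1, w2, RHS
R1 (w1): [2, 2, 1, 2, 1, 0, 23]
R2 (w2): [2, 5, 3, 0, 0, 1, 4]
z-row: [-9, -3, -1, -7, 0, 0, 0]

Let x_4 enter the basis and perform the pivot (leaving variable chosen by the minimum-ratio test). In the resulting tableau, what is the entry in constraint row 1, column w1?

Ratio test on column x_4 — row 1: 23/2 = 23/2; row 2: entry 0 ≤ 0. Minimum is 23/2 at row 1 (w1 leaves); pivot element 2.
Divide row 1 by 2; eliminate column x_4 from the other rows.
In the new row 1, the w1 entry is the old entry divided by the pivot: 1/2 = 1/2.

1/2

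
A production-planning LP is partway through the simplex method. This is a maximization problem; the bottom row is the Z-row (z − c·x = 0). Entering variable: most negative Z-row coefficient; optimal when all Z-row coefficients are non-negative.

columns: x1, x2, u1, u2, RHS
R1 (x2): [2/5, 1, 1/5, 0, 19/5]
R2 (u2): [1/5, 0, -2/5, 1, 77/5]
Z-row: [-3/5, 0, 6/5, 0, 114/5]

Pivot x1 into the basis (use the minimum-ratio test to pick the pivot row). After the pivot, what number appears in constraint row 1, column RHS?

19/2

Ratio test on column x1 — row 1: (19/5)/(2/5) = 19/2; row 2: (77/5)/(1/5) = 77. Minimum is 19/2 at row 1 (x2 leaves); pivot element 2/5.
Divide row 1 by 2/5; eliminate column x1 from the other rows.
In the new row 1, the RHS entry is the old entry divided by the pivot: (19/5)/(2/5) = 19/2.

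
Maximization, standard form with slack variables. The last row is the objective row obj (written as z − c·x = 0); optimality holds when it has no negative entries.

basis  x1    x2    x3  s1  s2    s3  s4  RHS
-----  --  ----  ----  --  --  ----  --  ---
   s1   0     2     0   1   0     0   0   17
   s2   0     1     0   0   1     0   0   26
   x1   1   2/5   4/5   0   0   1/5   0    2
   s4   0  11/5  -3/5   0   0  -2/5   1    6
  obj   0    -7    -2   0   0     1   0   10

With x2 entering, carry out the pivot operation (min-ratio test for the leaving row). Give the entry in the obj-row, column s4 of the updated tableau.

Ratio test on column x2 — row 1: 17/2 = 17/2; row 2: 26/1 = 26; row 3: 2/(2/5) = 5; row 4: 6/(11/5) = 30/11. Minimum is 30/11 at row 4 (s4 leaves); pivot element 11/5.
Divide row 4 by 11/5; eliminate column x2 from the other rows.
obj-row update in column s4: 0 − (-7)·(5/11) = 35/11.

35/11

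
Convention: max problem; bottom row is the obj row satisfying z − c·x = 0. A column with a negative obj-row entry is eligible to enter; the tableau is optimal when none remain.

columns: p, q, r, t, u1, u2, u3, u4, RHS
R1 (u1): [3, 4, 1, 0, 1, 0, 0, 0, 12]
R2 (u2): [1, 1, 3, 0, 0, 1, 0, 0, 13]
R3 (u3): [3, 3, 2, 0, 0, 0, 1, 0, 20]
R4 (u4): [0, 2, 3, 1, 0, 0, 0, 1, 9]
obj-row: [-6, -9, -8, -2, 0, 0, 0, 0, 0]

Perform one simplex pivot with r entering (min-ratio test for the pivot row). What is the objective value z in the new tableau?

Ratio test on column r — row 1: 12/1 = 12; row 2: 13/3 = 13/3; row 3: 20/2 = 10; row 4: 9/3 = 3. Minimum is 3 at row 4 (u4 leaves); pivot element 3.
Pivot on row 4; the obj-row RHS becomes 0 − (-8)·3 = 24.

24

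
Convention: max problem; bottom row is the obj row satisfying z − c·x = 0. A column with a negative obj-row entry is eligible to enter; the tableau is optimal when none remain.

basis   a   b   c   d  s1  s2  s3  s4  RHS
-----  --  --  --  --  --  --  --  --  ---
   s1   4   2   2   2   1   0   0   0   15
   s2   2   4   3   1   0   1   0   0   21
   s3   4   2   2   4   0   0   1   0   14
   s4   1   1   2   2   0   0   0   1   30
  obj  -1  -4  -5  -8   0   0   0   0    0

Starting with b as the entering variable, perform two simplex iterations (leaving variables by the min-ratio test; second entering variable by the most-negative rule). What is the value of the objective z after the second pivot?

28

Ratio test on column b — row 1: 15/2 = 15/2; row 2: 21/4 = 21/4; row 3: 14/2 = 7; row 4: 30/1 = 30. Minimum is 21/4 at row 2 (s2 leaves); pivot element 4.
Pivot on row 2; the obj-row RHS becomes 0 − (-4)·(21/4) = 21.
Next entering variable (most negative obj-row entry -7): d.
Ratio test on column d — row 1: (9/2)/(3/2) = 3; row 2: (21/4)/(1/4) = 21; row 3: (7/2)/(7/2) = 1; row 4: (99/4)/(7/4) = 99/7. Minimum is 1 at row 3 (s3 leaves); pivot element 7/2.
After the second pivot the obj-row RHS is 21 − (-7)·1 = 28.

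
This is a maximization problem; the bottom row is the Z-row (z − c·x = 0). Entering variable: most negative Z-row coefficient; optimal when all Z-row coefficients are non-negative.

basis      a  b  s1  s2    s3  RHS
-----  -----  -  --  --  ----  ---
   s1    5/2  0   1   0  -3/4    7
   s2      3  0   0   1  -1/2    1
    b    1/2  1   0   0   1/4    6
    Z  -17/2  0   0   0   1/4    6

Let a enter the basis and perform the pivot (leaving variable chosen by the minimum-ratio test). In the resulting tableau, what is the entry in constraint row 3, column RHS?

Ratio test on column a — row 1: 7/(5/2) = 14/5; row 2: 1/3 = 1/3; row 3: 6/(1/2) = 12. Minimum is 1/3 at row 2 (s2 leaves); pivot element 3.
Divide row 2 by 3; eliminate column a from the other rows.
Row 3 update in column RHS: 6 − (1/2)·(1/3) = 35/6.

35/6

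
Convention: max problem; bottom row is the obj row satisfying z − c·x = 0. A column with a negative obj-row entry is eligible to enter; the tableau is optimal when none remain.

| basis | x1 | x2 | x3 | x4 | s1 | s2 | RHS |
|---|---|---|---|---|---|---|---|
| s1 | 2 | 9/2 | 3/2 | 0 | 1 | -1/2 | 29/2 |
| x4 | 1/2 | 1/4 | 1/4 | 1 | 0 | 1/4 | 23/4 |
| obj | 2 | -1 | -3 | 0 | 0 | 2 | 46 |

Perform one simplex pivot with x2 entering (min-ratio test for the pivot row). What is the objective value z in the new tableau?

Ratio test on column x2 — row 1: (29/2)/(9/2) = 29/9; row 2: (23/4)/(1/4) = 23. Minimum is 29/9 at row 1 (s1 leaves); pivot element 9/2.
Pivot on row 1; the obj-row RHS becomes 46 − (-1)·(29/9) = 443/9.

443/9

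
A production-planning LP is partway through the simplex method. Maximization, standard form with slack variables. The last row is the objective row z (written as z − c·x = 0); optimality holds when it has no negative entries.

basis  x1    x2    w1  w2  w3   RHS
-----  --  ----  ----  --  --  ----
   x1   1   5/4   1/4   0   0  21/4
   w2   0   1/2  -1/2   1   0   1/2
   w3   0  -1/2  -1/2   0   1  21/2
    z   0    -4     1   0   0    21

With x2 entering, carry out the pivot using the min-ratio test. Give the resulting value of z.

25

Ratio test on column x2 — row 1: (21/4)/(5/4) = 21/5; row 2: (1/2)/(1/2) = 1; row 3: entry -1/2 ≤ 0. Minimum is 1 at row 2 (w2 leaves); pivot element 1/2.
Pivot on row 2; the z-row RHS becomes 21 − (-4)·1 = 25.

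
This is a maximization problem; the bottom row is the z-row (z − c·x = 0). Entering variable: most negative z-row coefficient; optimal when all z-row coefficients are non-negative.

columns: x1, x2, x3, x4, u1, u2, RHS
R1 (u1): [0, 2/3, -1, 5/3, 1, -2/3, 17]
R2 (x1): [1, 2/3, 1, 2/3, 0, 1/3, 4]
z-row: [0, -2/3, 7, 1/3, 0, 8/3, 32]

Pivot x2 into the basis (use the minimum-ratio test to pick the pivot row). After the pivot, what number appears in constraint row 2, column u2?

1/2

Ratio test on column x2 — row 1: 17/(2/3) = 51/2; row 2: 4/(2/3) = 6. Minimum is 6 at row 2 (x1 leaves); pivot element 2/3.
Divide row 2 by 2/3; eliminate column x2 from the other rows.
In the new row 2, the u2 entry is the old entry divided by the pivot: (1/3)/(2/3) = 1/2.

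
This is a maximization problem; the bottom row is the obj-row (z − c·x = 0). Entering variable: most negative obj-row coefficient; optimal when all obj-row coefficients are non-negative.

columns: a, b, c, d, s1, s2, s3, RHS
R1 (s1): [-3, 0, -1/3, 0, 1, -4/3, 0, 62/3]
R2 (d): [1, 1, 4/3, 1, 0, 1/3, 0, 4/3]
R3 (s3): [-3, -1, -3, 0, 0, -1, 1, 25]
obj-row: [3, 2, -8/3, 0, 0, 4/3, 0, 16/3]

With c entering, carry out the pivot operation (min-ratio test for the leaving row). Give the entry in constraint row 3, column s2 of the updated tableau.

-1/4

Ratio test on column c — row 1: entry -1/3 ≤ 0; row 2: (4/3)/(4/3) = 1; row 3: entry -3 ≤ 0. Minimum is 1 at row 2 (d leaves); pivot element 4/3.
Divide row 2 by 4/3; eliminate column c from the other rows.
Row 3 update in column s2: -1 − (-3)·(1/4) = -1/4.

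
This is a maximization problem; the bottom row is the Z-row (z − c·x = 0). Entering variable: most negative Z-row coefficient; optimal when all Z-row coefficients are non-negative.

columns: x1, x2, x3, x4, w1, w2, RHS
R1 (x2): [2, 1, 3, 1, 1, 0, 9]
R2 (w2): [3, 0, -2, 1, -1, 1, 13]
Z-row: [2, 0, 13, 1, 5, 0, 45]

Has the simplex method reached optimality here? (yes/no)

Every Z-row coefficient is ≥ 0, so the tableau is optimal.

yes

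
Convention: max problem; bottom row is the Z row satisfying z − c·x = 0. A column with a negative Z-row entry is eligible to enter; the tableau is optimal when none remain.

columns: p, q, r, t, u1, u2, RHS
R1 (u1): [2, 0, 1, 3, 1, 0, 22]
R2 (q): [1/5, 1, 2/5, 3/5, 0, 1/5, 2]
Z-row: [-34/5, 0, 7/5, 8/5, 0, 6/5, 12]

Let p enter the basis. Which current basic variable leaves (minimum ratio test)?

Column p entries and ratios — u1: 22/2 = 11; q: 2/(1/5) = 10.
Smallest ratio is 10 in the row of q, so q leaves.

q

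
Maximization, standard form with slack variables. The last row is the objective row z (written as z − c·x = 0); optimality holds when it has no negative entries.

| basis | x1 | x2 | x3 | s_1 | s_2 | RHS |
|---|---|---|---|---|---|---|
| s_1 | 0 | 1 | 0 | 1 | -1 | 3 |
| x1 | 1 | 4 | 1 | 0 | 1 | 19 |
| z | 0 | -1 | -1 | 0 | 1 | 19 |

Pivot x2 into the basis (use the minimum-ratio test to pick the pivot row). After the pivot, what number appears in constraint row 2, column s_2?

Ratio test on column x2 — row 1: 3/1 = 3; row 2: 19/4 = 19/4. Minimum is 3 at row 1 (s_1 leaves); pivot element 1.
Divide row 1 by 1; eliminate column x2 from the other rows.
Row 2 update in column s_2: 1 − 4·(-1) = 5.

5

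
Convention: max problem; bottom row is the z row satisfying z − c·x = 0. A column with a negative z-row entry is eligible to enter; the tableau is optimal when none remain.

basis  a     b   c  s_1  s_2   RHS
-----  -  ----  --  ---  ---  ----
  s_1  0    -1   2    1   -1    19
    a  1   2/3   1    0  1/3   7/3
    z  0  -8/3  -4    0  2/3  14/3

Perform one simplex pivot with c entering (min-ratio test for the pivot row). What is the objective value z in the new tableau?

Ratio test on column c — row 1: 19/2 = 19/2; row 2: (7/3)/1 = 7/3. Minimum is 7/3 at row 2 (a leaves); pivot element 1.
Pivot on row 2; the z-row RHS becomes 14/3 − (-4)·(7/3) = 14.

14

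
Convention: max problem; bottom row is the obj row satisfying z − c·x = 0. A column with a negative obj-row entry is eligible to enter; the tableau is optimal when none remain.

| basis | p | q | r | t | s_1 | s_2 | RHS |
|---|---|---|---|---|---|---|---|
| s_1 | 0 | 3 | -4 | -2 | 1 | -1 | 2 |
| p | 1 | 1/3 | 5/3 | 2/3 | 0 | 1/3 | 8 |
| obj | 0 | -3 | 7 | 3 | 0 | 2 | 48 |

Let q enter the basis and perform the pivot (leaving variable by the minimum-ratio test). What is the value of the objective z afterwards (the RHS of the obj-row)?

Ratio test on column q — row 1: 2/3 = 2/3; row 2: 8/(1/3) = 24. Minimum is 2/3 at row 1 (s_1 leaves); pivot element 3.
Pivot on row 1; the obj-row RHS becomes 48 − (-3)·(2/3) = 50.

50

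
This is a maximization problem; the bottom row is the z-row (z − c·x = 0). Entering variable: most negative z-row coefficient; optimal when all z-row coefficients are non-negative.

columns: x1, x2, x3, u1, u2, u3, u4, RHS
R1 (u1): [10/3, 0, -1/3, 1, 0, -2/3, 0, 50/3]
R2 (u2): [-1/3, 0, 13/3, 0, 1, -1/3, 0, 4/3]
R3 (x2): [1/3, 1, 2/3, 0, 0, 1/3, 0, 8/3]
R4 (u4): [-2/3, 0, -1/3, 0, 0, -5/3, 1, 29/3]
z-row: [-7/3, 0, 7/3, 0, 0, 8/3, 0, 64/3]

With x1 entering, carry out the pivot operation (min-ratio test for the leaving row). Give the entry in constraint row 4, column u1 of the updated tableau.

Ratio test on column x1 — row 1: (50/3)/(10/3) = 5; row 2: entry -1/3 ≤ 0; row 3: (8/3)/(1/3) = 8; row 4: entry -2/3 ≤ 0. Minimum is 5 at row 1 (u1 leaves); pivot element 10/3.
Divide row 1 by 10/3; eliminate column x1 from the other rows.
Row 4 update in column u1: 0 − (-2/3)·(3/10) = 1/5.

1/5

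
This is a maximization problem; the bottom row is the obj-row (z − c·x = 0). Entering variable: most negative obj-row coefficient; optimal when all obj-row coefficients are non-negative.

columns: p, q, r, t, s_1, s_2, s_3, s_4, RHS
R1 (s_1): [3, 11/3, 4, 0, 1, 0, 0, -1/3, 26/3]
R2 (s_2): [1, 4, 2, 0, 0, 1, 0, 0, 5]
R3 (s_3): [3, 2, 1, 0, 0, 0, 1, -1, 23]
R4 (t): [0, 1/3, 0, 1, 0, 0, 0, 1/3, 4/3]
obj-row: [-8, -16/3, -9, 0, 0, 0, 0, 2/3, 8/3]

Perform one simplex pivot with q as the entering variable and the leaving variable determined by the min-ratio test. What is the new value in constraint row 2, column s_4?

0

Ratio test on column q — row 1: (26/3)/(11/3) = 26/11; row 2: 5/4 = 5/4; row 3: 23/2 = 23/2; row 4: (4/3)/(1/3) = 4. Minimum is 5/4 at row 2 (s_2 leaves); pivot element 4.
Divide row 2 by 4; eliminate column q from the other rows.
In the new row 2, the s_4 entry is the old entry divided by the pivot: 0/4 = 0.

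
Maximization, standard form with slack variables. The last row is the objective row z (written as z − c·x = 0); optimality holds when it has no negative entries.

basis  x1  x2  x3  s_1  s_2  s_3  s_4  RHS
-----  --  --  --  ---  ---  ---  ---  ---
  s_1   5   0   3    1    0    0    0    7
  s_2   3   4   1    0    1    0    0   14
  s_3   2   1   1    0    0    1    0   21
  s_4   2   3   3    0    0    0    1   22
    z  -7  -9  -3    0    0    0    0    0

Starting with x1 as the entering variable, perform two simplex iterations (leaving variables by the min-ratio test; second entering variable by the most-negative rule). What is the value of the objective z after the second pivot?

637/20

Ratio test on column x1 — row 1: 7/5 = 7/5; row 2: 14/3 = 14/3; row 3: 21/2 = 21/2; row 4: 22/2 = 11. Minimum is 7/5 at row 1 (s_1 leaves); pivot element 5.
Pivot on row 1; the z-row RHS becomes 0 − (-7)·(7/5) = 49/5.
Next entering variable (most negative z-row entry -9): x2.
Ratio test on column x2 — row 1: entry 0 ≤ 0; row 2: (49/5)/4 = 49/20; row 3: (91/5)/1 = 91/5; row 4: (96/5)/3 = 32/5. Minimum is 49/20 at row 2 (s_2 leaves); pivot element 4.
After the second pivot the z-row RHS is 49/5 − (-9)·(49/20) = 637/20.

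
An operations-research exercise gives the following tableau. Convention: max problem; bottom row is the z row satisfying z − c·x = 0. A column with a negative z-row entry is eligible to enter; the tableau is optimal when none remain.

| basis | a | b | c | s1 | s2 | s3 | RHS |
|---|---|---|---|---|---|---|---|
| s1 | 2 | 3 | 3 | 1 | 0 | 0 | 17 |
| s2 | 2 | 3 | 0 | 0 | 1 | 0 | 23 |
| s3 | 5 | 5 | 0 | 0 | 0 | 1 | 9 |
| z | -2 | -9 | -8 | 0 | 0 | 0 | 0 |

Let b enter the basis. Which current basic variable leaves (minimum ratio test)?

s3

Column b entries and ratios — s1: 17/3 = 17/3; s2: 23/3 = 23/3; s3: 9/5 = 9/5.
Smallest ratio is 9/5 in the row of s3, so s3 leaves.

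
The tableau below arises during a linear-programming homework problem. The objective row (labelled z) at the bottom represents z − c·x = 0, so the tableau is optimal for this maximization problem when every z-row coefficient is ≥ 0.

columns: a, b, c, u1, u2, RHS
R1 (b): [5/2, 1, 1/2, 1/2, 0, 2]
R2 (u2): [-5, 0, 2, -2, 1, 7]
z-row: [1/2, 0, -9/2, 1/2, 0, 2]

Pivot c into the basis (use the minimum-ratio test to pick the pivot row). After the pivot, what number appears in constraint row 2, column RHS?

Ratio test on column c — row 1: 2/(1/2) = 4; row 2: 7/2 = 7/2. Minimum is 7/2 at row 2 (u2 leaves); pivot element 2.
Divide row 2 by 2; eliminate column c from the other rows.
In the new row 2, the RHS entry is the old entry divided by the pivot: 7/2 = 7/2.

7/2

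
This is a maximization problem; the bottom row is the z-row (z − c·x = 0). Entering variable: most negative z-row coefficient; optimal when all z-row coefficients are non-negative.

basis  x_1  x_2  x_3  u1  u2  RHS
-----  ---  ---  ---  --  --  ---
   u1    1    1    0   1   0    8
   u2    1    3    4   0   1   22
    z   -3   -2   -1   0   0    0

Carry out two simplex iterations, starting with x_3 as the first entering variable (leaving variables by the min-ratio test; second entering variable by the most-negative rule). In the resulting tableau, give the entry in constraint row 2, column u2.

Ratio test on column x_3 — row 1: entry 0 ≤ 0; row 2: 22/4 = 11/2. Minimum is 11/2 at row 2 (u2 leaves); pivot element 4.
Divide row 2 by 4; eliminate column x_3 from the other rows.
Second iteration: most negative z-row entry is -11/4 in column x_1, so x_1 enters.
Ratio test on column x_1 — row 1: 8/1 = 8; row 2: (11/2)/(1/4) = 22. Minimum is 8 at row 1 (u1 leaves); pivot element 1.
Divide row 1 by 1; eliminate column x_1 from the other rows.
After both pivots, the entry at constraint row 2, column u2 is 1/4.

1/4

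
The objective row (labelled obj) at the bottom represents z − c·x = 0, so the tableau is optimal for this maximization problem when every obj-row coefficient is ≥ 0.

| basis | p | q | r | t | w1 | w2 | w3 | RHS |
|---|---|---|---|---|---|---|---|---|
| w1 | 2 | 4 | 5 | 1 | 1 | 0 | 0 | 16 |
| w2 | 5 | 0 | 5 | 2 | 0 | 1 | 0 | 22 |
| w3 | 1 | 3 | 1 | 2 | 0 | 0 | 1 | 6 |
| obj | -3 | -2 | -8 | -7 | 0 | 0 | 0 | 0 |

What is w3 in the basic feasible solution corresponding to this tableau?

6

w3 is basic (row 3); its value is the RHS of that row, 6.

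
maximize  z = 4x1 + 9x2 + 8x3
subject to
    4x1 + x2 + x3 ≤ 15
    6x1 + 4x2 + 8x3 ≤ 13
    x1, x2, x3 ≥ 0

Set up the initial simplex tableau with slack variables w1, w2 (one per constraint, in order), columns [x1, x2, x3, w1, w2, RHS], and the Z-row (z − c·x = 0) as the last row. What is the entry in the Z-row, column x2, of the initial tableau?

-9

The Z-row carries the negated objective coefficients: the x2 entry is -9.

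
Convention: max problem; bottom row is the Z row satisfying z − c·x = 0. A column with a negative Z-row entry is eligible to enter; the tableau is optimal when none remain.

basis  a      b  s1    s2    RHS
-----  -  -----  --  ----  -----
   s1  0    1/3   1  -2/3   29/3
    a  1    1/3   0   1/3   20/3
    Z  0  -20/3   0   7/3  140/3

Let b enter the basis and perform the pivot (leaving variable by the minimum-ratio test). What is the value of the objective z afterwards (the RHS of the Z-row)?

180

Ratio test on column b — row 1: (29/3)/(1/3) = 29; row 2: (20/3)/(1/3) = 20. Minimum is 20 at row 2 (a leaves); pivot element 1/3.
Pivot on row 2; the Z-row RHS becomes 140/3 − (-20/3)·20 = 180.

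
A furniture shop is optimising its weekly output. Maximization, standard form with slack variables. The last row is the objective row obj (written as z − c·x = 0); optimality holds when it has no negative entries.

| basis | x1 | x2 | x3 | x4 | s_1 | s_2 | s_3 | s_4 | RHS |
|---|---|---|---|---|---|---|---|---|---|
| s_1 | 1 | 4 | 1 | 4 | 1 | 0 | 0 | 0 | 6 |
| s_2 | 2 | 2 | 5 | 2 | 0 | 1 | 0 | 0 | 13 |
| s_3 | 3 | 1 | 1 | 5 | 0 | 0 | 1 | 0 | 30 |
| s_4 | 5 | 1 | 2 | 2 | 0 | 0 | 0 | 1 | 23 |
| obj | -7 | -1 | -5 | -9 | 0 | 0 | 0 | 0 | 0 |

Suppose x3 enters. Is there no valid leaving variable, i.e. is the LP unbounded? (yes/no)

no

Column x3 has positive entries in row(s) 1, 2, 3, 4, so the ratio test bounds it — not unbounded.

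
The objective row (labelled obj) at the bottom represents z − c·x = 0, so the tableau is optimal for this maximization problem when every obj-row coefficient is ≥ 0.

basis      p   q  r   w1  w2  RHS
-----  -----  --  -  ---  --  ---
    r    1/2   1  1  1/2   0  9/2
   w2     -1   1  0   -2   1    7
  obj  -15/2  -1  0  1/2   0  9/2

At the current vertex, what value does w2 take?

w2 is basic (row 2); its value is the RHS of that row, 7.

7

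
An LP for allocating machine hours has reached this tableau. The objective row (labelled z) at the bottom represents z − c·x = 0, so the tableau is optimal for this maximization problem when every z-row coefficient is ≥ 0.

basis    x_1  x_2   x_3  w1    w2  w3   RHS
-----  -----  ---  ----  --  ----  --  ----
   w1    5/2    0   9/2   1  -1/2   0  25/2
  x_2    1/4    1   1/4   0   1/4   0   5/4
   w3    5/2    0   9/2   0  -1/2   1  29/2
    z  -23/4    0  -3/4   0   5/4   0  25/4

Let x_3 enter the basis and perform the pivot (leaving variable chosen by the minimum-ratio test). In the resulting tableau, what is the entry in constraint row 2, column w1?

Ratio test on column x_3 — row 1: (25/2)/(9/2) = 25/9; row 2: (5/4)/(1/4) = 5; row 3: (29/2)/(9/2) = 29/9. Minimum is 25/9 at row 1 (w1 leaves); pivot element 9/2.
Divide row 1 by 9/2; eliminate column x_3 from the other rows.
Row 2 update in column w1: 0 − (1/4)·(2/9) = -1/18.

-1/18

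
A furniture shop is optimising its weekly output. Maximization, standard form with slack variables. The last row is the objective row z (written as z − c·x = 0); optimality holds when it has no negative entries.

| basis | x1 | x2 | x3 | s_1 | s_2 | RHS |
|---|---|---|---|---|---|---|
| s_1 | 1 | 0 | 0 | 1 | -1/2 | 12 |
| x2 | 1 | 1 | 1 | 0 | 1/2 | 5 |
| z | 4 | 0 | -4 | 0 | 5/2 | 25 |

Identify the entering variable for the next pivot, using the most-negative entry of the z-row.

Negative z-row entries: x3: -4.
The most negative is -4 in column x3, so x3 enters.

x3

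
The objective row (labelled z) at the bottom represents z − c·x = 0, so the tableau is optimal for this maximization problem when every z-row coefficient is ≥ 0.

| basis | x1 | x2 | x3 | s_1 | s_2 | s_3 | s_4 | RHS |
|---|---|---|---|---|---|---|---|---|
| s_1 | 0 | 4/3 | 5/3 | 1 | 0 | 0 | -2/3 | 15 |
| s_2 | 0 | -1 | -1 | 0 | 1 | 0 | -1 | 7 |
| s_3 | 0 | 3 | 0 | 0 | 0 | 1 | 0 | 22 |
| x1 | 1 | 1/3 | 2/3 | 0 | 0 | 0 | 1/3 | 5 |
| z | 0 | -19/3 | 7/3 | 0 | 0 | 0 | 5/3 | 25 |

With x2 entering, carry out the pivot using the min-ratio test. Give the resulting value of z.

643/9

Ratio test on column x2 — row 1: 15/(4/3) = 45/4; row 2: entry -1 ≤ 0; row 3: 22/3 = 22/3; row 4: 5/(1/3) = 15. Minimum is 22/3 at row 3 (s_3 leaves); pivot element 3.
Pivot on row 3; the z-row RHS becomes 25 − (-19/3)·(22/3) = 643/9.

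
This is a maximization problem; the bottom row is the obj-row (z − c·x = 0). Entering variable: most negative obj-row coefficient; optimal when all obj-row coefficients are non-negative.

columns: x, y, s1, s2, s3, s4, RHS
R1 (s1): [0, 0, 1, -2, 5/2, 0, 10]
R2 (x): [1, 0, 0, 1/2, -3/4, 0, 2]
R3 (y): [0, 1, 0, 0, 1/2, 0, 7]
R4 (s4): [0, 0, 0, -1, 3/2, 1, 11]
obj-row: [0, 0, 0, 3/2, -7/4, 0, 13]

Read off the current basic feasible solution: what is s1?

s1 is basic (row 1); its value is the RHS of that row, 10.

10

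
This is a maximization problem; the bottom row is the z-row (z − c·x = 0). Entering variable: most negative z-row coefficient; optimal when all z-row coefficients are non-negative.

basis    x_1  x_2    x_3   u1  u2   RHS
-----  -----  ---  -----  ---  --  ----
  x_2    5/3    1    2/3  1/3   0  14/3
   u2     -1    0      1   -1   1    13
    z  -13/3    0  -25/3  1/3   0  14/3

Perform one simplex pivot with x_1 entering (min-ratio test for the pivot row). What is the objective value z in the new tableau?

Ratio test on column x_1 — row 1: (14/3)/(5/3) = 14/5; row 2: entry -1 ≤ 0. Minimum is 14/5 at row 1 (x_2 leaves); pivot element 5/3.
Pivot on row 1; the z-row RHS becomes 14/3 − (-13/3)·(14/5) = 84/5.

84/5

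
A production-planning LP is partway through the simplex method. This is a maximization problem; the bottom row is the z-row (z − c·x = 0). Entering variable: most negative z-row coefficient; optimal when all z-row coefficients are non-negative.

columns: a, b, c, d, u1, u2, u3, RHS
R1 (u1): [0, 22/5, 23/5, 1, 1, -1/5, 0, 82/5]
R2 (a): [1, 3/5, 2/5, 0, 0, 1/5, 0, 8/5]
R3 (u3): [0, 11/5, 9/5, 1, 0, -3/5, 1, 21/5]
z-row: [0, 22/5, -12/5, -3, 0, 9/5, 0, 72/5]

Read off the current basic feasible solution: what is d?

0

d is not in the basis, so in the current basic feasible solution d = 0.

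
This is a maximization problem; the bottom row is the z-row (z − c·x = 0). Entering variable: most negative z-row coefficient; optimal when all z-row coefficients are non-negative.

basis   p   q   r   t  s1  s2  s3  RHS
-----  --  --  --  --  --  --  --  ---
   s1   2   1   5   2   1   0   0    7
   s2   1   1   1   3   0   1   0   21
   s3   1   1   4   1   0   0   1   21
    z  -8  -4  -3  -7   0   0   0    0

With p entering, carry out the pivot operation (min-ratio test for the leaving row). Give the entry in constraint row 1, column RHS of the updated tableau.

Ratio test on column p — row 1: 7/2 = 7/2; row 2: 21/1 = 21; row 3: 21/1 = 21. Minimum is 7/2 at row 1 (s1 leaves); pivot element 2.
Divide row 1 by 2; eliminate column p from the other rows.
In the new row 1, the RHS entry is the old entry divided by the pivot: 7/2 = 7/2.

7/2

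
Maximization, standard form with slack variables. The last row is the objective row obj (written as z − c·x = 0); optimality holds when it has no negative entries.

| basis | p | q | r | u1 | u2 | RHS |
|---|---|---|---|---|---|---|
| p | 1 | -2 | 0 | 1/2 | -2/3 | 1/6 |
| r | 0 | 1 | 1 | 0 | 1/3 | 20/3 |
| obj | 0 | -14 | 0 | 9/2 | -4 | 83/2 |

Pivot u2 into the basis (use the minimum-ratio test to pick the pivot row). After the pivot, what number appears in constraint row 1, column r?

Ratio test on column u2 — row 1: entry -2/3 ≤ 0; row 2: (20/3)/(1/3) = 20. Minimum is 20 at row 2 (r leaves); pivot element 1/3.
Divide row 2 by 1/3; eliminate column u2 from the other rows.
Row 1 update in column r: 0 − (-2/3)·3 = 2.

2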